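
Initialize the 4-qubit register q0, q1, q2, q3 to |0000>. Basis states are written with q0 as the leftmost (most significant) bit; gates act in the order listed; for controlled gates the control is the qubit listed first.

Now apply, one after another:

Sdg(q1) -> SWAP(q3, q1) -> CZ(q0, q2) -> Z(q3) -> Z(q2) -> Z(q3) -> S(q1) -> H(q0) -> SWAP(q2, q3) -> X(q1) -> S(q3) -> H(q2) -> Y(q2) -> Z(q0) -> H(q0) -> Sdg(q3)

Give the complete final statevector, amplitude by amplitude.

The resulting statevector has amplitude -sqrt(2)*I/2 on |1100>, sqrt(2)*I/2 on |1110>, and 0 on every other basis state.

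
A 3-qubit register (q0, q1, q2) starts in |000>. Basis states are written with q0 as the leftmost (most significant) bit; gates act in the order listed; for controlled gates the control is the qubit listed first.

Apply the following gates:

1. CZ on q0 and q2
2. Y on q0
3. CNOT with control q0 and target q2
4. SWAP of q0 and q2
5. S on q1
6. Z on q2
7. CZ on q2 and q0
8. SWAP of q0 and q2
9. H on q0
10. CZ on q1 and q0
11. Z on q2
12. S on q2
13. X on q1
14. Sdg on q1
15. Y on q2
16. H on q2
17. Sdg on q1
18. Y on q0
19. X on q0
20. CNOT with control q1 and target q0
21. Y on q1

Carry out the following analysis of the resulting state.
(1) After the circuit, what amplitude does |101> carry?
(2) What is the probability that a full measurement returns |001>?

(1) The final state's coefficient on |101> equals I/2.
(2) A full measurement returns |001> with probability 1/4.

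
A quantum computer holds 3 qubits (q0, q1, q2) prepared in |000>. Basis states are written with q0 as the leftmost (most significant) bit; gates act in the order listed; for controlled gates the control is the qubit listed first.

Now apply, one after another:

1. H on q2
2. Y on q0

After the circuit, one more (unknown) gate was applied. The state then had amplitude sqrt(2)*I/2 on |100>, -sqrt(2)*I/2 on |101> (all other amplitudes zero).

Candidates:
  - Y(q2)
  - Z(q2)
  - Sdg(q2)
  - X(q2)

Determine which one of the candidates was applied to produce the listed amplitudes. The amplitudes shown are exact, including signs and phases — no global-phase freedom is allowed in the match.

The applied gate was Z(q2).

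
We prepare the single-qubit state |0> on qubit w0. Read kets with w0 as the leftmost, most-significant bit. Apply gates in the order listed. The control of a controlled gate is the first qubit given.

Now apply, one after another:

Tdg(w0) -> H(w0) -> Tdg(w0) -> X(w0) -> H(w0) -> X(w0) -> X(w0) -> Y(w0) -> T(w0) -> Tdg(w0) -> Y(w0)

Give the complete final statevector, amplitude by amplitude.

The resulting statevector has amplitude 1/2 - exp(3*I*pi/4)/2 on |0>, -1/2 - exp(3*I*pi/4)/2 on |1>. Key observation: the block from step 8 through step 11 cancels to the identity and can be dropped.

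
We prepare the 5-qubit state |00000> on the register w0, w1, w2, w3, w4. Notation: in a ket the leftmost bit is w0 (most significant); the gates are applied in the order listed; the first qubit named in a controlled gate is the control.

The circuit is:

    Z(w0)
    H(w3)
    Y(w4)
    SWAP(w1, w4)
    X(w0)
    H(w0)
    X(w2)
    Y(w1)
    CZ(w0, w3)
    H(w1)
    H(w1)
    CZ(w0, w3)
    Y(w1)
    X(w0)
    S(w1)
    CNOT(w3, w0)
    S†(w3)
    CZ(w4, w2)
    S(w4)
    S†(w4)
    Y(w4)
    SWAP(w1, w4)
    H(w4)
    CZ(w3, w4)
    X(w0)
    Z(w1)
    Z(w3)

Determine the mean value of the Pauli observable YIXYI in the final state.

In the final state, YIXYI has expectation 0. Key observation: steps 8-13 multiply out to the identity, so the circuit reduces to the remaining gates.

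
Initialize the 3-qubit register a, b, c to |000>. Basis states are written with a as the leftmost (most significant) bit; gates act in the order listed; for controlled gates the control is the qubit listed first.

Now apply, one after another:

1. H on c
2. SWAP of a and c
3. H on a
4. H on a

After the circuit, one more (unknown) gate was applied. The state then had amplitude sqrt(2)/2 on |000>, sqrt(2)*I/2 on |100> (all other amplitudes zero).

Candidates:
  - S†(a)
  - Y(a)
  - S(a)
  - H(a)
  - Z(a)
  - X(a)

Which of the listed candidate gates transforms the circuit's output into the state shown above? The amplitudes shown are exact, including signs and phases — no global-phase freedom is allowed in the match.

It was S(a) that produced the state shown. Key observation: steps 3-4 multiply out to the identity, so the circuit reduces to the remaining gates.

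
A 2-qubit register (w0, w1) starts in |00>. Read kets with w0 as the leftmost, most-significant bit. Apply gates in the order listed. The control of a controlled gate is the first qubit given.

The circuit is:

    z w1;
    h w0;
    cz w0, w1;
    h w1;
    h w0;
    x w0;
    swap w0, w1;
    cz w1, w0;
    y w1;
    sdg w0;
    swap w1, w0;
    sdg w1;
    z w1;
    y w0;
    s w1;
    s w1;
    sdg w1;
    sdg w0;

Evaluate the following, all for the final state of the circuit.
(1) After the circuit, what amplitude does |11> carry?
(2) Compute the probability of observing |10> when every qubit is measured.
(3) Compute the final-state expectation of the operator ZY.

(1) The final state's coefficient on |11> equals -sqrt(2)/2.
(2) A full measurement returns |10> with probability 1/2.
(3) In the final state, ZY has expectation 1.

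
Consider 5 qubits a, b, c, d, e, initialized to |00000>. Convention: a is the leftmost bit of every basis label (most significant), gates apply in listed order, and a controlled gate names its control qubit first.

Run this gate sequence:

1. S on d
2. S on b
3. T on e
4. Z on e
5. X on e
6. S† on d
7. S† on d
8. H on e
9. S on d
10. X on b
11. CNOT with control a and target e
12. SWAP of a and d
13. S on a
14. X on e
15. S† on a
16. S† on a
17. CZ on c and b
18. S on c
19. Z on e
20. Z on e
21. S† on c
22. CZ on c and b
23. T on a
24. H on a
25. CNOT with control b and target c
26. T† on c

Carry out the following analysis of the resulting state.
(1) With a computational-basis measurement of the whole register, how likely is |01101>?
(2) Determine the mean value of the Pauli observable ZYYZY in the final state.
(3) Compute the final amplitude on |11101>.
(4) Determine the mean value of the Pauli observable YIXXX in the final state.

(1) A full measurement returns |01101> with probability 1/4. Key observation: the block from step 17 through step 22 cancels to the identity and can be dropped.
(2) The expectation value of ZYYZY is 0.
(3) The amplitude on |11101> is -exp(3*I*pi/4)/2.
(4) The observable YIXXX averages to 0.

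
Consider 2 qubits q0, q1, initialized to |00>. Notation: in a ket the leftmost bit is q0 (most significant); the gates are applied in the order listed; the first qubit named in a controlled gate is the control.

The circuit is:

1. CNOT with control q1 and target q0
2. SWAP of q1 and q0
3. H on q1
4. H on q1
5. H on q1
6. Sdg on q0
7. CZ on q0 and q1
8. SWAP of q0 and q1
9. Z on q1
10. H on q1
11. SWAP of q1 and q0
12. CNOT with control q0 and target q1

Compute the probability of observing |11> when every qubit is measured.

The probability of measuring |11> is 1/4.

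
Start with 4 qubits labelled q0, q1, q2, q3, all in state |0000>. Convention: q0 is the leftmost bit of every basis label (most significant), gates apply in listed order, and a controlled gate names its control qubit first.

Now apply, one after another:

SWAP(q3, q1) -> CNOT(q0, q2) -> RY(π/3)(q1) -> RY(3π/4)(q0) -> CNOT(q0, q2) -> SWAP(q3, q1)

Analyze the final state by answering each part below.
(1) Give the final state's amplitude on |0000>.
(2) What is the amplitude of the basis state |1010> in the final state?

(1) The amplitude on |0000> is sqrt(6 - 3*sqrt(2))/4.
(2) The amplitude on |1010> is sqrt(3*sqrt(2) + 6)/4.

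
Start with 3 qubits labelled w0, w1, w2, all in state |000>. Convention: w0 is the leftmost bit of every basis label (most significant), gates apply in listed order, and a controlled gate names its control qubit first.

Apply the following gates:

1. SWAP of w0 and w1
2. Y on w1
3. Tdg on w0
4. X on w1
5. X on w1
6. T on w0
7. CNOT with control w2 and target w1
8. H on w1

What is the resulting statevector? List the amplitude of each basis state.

The final amplitudes are sqrt(2)*I/2 on |000>, -sqrt(2)*I/2 on |010>, and 0 on every other basis state. Key observation: the block from step 3 through step 6 cancels to the identity and can be dropped.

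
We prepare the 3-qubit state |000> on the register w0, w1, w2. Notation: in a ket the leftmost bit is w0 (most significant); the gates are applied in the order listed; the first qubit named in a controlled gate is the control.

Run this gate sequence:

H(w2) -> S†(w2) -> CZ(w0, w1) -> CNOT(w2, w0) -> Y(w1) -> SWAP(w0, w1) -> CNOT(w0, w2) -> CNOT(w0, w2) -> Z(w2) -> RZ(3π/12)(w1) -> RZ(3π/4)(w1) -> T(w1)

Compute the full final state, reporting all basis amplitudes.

The resulting statevector has amplitude sqrt(2)/2 on |100>, -sqrt(2)*exp(3*I*pi/4)/2 on |111>, and 0 on every other basis state. Key observation: gates 7-8 undo each other exactly, leaving only the rest of the circuit to track.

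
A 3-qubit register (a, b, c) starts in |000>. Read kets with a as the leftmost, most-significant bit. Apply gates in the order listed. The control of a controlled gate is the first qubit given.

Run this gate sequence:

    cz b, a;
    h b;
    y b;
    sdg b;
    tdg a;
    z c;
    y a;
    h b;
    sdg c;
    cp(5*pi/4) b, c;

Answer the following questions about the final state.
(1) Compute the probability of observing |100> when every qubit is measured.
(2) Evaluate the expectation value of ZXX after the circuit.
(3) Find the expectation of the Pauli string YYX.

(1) Outcome |100> occurs with probability 1/2.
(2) The expectation value of ZXX is 0.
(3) In the final state, YYX has expectation 0.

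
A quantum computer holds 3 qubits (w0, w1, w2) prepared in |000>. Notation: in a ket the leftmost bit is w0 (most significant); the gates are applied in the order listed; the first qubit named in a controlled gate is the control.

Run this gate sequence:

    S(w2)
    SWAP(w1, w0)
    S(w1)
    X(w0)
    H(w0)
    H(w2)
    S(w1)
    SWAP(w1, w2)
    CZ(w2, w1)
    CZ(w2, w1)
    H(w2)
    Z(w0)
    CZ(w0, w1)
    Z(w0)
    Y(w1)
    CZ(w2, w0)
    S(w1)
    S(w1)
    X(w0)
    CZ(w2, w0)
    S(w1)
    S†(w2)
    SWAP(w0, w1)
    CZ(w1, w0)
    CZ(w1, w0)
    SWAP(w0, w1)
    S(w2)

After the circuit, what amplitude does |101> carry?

The final state's coefficient on |101> equals sqrt(2)*I/4. Key observation: the block from step 22 through step 27 cancels to the identity and can be dropped.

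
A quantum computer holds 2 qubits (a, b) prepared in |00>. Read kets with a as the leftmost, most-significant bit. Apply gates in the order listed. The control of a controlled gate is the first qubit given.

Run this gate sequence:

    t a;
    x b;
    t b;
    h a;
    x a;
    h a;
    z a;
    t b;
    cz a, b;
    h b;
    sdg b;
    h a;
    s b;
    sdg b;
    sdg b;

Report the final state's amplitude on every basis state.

The final amplitudes are I/2 on |00>, I/2 on |01>, I/2 on |10>, I/2 on |11>. Key observation: gates 4-7 undo each other exactly, leaving only the rest of the circuit to track.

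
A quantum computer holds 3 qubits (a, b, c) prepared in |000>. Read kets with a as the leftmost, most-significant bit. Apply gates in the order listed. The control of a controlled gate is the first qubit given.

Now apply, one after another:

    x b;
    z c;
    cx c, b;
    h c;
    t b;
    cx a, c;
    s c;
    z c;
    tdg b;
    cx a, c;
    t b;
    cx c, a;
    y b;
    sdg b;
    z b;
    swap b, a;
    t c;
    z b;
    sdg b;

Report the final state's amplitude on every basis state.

The final amplitudes are -sqrt(2)*exp(3*I*pi/4)/2 on |000>, sqrt(2)/2 on |011>, and 0 on every other basis state.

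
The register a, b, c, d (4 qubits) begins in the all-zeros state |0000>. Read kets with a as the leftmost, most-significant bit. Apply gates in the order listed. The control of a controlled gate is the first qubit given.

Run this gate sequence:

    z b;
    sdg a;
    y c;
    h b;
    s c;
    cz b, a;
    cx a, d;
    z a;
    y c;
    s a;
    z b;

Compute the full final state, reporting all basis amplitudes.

The resulting statevector has amplitude sqrt(2)*I/2 on |0000>, -sqrt(2)*I/2 on |0100>, and 0 on every other basis state.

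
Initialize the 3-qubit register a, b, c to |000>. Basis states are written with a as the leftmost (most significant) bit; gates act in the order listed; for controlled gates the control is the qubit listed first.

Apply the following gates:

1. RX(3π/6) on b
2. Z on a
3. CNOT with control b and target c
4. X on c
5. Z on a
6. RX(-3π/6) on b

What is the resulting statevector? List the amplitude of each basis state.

After the circuit, the state carries amplitude 1/2 on |000>, 1/2 on |001>, -I/2 on |010>, I/2 on |011>, 0 on |100>, 0 on |101>, 0 on |110>, 0 on |111>.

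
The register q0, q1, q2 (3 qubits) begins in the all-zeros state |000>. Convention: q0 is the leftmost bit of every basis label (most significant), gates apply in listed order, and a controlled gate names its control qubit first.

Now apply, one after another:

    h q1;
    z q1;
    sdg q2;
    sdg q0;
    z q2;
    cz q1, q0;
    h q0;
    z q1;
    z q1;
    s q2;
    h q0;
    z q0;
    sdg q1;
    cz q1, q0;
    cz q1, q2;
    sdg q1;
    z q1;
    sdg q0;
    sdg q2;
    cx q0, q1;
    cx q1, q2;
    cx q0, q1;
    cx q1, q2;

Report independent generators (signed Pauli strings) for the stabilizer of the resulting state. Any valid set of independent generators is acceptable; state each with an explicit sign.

The stabilizer group can be generated by -IXI, +ZII, +IIZ, among other valid generating sets.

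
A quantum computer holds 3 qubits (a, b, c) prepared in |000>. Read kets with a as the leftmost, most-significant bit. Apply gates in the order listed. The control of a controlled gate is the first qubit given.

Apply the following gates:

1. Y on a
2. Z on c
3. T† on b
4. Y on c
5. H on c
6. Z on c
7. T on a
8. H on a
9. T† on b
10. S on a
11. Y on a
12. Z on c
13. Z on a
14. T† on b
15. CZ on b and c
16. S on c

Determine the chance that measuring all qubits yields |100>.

The probability of measuring |100> is 1/4.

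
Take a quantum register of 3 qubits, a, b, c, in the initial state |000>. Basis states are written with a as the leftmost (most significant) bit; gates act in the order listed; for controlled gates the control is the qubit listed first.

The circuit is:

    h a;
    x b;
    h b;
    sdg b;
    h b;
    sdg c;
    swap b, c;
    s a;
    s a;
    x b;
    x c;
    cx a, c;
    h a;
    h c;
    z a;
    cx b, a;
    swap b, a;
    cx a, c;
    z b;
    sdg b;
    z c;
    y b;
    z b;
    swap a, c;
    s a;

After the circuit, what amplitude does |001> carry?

|001> carries amplitude -sqrt(2)*I/2 in the final state.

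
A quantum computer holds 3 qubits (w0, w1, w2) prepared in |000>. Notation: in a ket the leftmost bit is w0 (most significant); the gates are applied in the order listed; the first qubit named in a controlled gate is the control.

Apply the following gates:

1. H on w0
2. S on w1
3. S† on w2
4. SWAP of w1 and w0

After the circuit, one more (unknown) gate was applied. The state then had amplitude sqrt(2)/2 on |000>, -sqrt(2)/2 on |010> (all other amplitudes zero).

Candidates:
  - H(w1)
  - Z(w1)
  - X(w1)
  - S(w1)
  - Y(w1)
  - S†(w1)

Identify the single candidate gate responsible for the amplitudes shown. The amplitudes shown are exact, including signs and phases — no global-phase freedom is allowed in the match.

The unique candidate consistent with the amplitudes is Z(w1).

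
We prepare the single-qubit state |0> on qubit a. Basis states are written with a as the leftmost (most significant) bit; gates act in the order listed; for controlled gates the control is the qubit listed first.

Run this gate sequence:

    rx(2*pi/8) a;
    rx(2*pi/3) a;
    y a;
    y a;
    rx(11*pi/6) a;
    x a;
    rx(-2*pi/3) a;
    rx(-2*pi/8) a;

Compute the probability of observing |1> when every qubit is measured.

Outcome |1> occurs with probability sqrt(3)/4 + 1/2.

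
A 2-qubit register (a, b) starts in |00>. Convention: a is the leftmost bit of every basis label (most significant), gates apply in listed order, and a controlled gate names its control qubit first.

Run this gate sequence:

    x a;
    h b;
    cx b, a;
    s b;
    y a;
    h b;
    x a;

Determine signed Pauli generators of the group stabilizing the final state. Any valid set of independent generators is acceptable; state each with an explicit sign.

The final state is stabilized by the group generated by +YZ, -ZX; other independent generating sets are equally valid.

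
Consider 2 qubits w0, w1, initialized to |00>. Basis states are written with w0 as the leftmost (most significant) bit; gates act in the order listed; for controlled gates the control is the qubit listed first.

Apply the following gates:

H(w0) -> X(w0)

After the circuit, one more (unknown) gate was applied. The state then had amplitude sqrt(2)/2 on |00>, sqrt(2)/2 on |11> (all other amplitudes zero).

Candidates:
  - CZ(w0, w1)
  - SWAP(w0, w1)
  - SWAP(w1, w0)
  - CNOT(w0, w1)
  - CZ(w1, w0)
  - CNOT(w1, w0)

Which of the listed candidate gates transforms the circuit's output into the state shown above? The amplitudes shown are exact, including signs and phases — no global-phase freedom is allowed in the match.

The applied gate was CNOT(w0, w1).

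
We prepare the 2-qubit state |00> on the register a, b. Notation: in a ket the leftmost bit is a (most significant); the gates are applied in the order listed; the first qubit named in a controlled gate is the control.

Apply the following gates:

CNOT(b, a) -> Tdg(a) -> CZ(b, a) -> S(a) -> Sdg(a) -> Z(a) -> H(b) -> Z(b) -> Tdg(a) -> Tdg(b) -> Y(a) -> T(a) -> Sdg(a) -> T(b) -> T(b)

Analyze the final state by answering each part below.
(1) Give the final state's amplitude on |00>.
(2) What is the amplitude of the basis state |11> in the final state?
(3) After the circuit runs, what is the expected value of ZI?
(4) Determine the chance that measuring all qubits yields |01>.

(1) |00> carries amplitude 0 in the final state. Key observation: gates 4-5 undo each other exactly, leaving only the rest of the circuit to track.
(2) The amplitude on |11> is -sqrt(2)*I/2.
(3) The observable ZI averages to -1.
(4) Outcome |01> occurs with probability 0.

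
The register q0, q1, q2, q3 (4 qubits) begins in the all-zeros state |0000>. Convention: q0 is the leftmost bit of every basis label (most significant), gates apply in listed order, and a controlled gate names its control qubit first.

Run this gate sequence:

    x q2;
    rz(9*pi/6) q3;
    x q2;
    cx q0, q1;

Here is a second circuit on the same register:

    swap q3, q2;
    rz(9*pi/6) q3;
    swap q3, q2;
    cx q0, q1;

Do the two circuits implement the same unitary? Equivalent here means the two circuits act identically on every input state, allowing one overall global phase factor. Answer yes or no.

No, they are not equivalent — no single phase factor reconciles the two unitaries.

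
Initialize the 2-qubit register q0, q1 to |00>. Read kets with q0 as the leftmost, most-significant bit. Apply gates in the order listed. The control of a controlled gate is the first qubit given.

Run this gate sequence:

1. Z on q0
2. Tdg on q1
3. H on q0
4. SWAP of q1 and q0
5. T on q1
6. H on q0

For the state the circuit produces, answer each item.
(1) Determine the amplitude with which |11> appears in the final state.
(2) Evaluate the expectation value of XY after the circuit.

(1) The final state's coefficient on |11> equals exp(I*pi/4)/2.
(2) In the final state, XY has expectation sqrt(2)/2.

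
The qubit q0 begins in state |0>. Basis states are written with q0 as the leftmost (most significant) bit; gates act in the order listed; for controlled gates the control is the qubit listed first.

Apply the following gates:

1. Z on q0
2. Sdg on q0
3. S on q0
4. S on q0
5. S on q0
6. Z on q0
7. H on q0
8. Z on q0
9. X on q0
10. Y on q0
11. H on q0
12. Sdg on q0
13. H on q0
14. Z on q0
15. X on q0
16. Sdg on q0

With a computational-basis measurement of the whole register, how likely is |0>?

The probability of measuring |0> is 1/2.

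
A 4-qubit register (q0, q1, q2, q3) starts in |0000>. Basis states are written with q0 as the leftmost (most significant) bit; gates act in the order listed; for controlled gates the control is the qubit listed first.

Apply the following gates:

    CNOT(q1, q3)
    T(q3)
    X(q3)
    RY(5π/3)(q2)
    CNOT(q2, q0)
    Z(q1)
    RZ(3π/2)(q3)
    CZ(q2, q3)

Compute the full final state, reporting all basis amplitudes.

The final amplitudes are -sqrt(3)*exp(3*I*pi/4)/2 on |0001>, -exp(3*I*pi/4)/2 on |1011>, and 0 on every other basis state.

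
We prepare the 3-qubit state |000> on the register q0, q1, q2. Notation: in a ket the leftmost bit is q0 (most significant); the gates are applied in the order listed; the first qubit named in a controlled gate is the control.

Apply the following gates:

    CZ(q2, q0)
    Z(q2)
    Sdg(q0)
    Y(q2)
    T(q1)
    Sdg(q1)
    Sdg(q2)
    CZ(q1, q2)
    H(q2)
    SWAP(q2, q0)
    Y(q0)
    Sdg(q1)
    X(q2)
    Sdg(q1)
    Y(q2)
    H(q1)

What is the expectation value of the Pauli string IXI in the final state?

In the final state, IXI has expectation 1.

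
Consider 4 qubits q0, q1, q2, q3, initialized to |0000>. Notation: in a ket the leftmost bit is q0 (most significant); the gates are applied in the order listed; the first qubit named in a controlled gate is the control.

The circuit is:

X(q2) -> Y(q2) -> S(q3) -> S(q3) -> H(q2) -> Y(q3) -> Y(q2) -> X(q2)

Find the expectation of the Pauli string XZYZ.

The observable XZYZ averages to 0.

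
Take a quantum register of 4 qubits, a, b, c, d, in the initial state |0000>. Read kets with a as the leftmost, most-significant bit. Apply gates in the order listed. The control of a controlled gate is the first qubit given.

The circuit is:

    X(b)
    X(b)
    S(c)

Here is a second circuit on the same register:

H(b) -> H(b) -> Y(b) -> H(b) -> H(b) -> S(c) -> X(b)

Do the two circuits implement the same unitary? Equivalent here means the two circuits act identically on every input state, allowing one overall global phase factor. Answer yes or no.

No — the two circuits implement different unitaries, even allowing a global phase.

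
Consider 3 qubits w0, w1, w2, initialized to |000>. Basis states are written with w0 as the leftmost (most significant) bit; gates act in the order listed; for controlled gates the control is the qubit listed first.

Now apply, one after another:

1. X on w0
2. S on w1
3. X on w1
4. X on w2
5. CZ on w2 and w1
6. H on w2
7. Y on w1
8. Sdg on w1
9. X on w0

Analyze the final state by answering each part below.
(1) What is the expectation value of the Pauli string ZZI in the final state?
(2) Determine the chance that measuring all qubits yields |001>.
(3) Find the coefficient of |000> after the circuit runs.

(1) The observable ZZI averages to 1.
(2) The probability of measuring |001> is 1/2.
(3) |000> carries amplitude sqrt(2)*I/2 in the final state.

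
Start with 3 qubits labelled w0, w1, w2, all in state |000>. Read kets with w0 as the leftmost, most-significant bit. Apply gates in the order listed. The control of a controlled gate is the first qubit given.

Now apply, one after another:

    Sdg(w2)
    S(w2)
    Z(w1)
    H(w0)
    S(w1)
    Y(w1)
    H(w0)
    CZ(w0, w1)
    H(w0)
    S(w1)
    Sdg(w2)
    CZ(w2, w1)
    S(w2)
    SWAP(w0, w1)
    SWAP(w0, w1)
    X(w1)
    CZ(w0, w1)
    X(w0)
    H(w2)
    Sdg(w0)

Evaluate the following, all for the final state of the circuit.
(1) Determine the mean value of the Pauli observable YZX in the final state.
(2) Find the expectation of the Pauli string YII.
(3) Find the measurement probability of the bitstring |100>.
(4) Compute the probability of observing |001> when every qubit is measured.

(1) The observable YZX averages to -1.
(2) The expectation value of YII is -1.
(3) The probability of measuring |100> is 1/4.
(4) Outcome |001> occurs with probability 1/4.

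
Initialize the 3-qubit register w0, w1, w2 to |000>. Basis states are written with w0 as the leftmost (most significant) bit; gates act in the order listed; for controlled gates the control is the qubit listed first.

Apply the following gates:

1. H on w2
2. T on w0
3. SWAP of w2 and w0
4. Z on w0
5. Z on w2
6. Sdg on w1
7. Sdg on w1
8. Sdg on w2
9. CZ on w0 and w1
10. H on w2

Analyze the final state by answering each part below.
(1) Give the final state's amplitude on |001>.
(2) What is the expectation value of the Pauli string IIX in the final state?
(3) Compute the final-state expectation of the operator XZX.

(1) The amplitude on |001> is 1/2.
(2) The expectation value of IIX is 1.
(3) The observable XZX averages to -1.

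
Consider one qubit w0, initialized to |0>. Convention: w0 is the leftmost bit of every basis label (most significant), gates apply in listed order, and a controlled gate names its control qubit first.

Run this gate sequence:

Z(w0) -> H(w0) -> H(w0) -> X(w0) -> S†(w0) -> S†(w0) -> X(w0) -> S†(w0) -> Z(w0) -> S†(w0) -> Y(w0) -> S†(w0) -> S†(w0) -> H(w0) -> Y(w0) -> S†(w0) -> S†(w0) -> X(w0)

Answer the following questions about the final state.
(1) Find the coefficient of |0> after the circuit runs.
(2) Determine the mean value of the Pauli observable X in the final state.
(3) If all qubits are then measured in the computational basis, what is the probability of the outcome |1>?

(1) |0> carries amplitude sqrt(2)/2 in the final state.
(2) In the final state, X has expectation -1.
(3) A full measurement returns |1> with probability 1/2.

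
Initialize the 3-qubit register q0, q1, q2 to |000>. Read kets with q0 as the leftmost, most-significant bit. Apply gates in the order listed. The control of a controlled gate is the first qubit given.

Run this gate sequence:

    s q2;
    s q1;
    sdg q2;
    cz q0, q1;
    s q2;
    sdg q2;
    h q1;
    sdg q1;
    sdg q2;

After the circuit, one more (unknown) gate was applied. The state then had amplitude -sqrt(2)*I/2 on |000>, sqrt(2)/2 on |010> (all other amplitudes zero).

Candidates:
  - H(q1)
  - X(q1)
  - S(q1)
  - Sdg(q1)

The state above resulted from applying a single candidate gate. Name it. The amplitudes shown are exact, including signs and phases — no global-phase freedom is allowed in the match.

The applied gate was X(q1).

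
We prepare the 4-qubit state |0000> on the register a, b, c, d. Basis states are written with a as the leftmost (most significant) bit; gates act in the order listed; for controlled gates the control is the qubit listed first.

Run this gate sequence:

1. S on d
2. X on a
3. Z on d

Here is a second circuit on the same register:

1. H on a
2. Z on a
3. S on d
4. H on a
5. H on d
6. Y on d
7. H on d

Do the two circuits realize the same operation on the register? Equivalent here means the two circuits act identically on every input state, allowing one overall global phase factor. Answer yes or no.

No: there is an input state on which the two circuits produce genuinely different outputs (not merely differing by a phase).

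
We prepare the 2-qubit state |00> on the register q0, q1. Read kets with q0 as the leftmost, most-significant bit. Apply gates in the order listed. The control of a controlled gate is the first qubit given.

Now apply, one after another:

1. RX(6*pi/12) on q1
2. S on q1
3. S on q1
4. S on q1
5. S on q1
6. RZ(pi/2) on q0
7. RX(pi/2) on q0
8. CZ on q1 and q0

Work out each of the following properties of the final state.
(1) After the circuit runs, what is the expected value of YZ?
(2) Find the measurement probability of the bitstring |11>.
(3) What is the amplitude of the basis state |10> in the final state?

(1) The observable YZ averages to -1. Key observation: steps 2-5 multiply out to the identity, so the circuit reduces to the remaining gates.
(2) The probability of measuring |11> is 1/4.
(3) |10> carries amplitude -exp(I*pi/4)/2 in the final state.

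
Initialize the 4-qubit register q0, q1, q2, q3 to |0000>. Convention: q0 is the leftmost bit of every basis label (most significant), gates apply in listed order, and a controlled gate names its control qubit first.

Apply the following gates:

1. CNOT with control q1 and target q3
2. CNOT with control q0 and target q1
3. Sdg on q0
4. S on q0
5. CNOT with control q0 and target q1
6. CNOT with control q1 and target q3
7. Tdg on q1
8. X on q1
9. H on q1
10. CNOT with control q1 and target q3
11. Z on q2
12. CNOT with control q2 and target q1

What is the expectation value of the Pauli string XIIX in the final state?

The observable XIIX averages to 0.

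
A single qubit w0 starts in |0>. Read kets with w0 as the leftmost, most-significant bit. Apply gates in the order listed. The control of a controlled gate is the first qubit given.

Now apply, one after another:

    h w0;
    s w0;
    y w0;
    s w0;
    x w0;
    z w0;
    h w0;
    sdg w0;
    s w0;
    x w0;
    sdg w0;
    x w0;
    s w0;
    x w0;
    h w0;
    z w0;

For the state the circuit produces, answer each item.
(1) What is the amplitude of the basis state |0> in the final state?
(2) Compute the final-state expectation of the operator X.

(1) The amplitude on |0> is sqrt(2)*I/2.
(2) The expectation value of X is 1.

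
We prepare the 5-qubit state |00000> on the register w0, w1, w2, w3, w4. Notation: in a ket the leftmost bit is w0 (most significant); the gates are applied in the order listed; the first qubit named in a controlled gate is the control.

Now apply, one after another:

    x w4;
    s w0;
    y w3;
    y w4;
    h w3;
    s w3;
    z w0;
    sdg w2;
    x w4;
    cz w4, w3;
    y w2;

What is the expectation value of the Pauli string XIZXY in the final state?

In the final state, XIZXY has expectation 0.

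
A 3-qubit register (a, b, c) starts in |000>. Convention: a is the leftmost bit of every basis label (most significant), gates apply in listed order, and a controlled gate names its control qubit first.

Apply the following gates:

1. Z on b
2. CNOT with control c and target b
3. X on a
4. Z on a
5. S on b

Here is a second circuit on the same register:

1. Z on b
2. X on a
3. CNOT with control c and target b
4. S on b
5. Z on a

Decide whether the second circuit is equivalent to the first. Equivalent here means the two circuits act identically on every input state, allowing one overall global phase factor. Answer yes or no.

Yes — the two circuits implement the same unitary up to a global phase.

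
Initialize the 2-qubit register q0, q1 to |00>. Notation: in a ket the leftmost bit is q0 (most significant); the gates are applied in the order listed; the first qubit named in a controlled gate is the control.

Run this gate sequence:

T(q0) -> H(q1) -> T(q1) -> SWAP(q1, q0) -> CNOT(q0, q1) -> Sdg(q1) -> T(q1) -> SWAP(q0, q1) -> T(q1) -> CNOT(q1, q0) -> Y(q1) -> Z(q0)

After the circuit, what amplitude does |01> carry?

The amplitude on |01> is sqrt(2)*I/2.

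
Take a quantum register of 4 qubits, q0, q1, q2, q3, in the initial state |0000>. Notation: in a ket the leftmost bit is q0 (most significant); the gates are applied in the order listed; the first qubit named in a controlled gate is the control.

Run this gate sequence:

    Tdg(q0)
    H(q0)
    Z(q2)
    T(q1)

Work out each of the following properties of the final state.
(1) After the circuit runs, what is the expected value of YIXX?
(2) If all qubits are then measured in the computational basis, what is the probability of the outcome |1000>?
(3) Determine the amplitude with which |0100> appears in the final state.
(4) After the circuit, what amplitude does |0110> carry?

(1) In the final state, YIXX has expectation 0.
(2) Outcome |1000> occurs with probability 1/2.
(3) The amplitude on |0100> is 0.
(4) The amplitude on |0110> is 0.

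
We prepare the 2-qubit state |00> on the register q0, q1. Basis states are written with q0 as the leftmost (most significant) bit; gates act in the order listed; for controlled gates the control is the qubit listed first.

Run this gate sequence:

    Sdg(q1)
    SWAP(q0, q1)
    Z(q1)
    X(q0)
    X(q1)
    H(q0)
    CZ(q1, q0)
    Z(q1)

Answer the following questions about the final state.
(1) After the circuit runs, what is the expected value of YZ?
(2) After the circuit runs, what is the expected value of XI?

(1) The observable YZ averages to 0.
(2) The expectation value of XI is 1.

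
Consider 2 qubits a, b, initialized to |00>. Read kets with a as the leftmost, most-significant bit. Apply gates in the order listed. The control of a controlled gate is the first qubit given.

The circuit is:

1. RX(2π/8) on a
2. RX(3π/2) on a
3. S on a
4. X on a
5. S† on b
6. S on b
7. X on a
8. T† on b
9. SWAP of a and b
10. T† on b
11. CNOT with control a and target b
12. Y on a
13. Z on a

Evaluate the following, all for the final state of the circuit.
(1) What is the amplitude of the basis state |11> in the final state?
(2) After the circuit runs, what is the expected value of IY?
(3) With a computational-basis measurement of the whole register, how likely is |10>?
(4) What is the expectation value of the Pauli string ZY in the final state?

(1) |11> carries amplitude sqrt(2)*(-sqrt(sqrt(2) + 2) + sqrt(2 - sqrt(2)))*exp(I*pi/4)/4 in the final state. Key observation: the block from step 4 through step 7 cancels to the identity and can be dropped.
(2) The expectation value of IY is 1/2.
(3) A full measurement returns |10> with probability sqrt(2)/4 + 1/2.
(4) In the final state, ZY has expectation -1/2.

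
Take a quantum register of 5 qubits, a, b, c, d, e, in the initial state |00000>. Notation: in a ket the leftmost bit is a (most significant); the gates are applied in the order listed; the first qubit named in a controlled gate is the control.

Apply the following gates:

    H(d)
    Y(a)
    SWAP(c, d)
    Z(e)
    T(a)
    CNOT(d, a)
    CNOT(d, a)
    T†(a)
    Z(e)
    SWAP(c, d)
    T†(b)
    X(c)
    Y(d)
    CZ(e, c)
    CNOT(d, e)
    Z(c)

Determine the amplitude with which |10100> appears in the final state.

The amplitude on |10100> is -sqrt(2)/2. Key observation: gates 3-10 undo each other exactly, leaving only the rest of the circuit to track.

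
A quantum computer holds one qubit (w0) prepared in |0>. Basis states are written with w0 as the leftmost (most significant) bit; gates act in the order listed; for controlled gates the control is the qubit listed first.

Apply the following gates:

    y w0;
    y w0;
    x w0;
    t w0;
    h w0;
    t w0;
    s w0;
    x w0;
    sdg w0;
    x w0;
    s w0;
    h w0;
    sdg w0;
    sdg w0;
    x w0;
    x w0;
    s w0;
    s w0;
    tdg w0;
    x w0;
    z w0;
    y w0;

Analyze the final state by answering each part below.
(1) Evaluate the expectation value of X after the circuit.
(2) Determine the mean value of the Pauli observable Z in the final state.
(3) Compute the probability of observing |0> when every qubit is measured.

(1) In the final state, X has expectation -1/2. Key observation: gates 14-17 undo each other exactly, leaving only the rest of the circuit to track.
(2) The expectation value of Z is -sqrt(2)/2.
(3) A full measurement returns |0> with probability 1/2 - sqrt(2)/4.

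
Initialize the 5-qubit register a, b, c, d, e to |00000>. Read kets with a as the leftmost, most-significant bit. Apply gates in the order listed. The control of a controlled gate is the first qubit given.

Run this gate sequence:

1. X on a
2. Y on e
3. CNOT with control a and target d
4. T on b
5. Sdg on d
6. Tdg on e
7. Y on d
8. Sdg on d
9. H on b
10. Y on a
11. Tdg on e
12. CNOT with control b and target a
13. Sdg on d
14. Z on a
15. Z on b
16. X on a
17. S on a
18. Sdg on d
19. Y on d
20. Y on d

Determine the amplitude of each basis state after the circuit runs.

After the circuit, the state carries amplitude sqrt(2)*I/2 on |01001>, -sqrt(2)/2 on |10001>, and 0 on every other basis state.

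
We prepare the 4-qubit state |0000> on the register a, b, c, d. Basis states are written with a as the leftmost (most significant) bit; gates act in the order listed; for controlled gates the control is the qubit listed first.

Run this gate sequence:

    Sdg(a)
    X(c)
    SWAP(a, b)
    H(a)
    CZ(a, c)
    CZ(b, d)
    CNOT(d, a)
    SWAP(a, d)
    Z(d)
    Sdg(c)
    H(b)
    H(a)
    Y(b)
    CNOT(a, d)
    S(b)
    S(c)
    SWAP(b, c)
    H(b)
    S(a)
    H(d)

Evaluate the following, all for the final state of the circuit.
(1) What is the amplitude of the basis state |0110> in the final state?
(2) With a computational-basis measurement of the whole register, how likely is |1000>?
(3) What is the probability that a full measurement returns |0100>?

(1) The final state's coefficient on |0110> equals sqrt(2)/4.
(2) A full measurement returns |1000> with probability 1/8.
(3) The probability of measuring |0100> is 1/8.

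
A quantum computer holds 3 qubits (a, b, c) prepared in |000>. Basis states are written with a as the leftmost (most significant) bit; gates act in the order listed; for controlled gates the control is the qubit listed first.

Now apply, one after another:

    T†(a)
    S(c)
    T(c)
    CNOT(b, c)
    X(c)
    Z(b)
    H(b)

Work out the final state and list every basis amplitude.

The resulting statevector has amplitude sqrt(2)/2 on |001>, sqrt(2)/2 on |011>, and 0 on every other basis state.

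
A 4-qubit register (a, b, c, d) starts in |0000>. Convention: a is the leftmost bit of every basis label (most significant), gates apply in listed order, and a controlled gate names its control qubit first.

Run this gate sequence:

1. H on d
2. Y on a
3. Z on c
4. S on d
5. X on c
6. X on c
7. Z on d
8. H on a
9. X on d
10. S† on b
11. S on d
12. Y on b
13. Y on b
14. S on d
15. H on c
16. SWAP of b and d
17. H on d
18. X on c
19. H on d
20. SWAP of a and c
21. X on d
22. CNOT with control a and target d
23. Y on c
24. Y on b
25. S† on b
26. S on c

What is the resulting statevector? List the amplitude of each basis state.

The resulting statevector has amplitude 0 on |0000>, -sqrt(2)*I/4 on |0001>, 0 on |0010>, sqrt(2)/4 on |0011>, 0 on |0100>, sqrt(2)*I/4 on |0101>, 0 on |0110>, -sqrt(2)/4 on |0111>, -sqrt(2)*I/4 on |1000>, 0 on |1001>, sqrt(2)/4 on |1010>, 0 on |1011>, sqrt(2)*I/4 on |1100>, 0 on |1101>, -sqrt(2)/4 on |1110>, 0 on |1111>.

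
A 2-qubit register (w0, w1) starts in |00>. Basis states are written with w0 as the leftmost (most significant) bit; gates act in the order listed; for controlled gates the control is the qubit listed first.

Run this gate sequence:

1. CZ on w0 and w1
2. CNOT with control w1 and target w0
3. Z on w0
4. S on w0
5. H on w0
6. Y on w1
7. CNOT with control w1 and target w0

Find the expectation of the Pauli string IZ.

The observable IZ averages to -1.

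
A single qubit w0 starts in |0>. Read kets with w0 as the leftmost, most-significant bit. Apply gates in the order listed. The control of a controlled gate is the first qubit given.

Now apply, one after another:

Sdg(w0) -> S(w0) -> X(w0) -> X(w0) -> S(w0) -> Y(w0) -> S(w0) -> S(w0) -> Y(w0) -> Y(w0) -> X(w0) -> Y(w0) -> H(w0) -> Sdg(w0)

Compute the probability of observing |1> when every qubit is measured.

Outcome |1> occurs with probability 1/2.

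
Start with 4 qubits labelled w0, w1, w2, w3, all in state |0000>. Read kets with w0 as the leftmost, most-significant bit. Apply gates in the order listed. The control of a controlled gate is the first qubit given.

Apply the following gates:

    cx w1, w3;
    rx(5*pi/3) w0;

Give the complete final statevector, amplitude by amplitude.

The final amplitudes are -sqrt(3)/2 on |0000>, -I/2 on |1000>, and 0 on every other basis state.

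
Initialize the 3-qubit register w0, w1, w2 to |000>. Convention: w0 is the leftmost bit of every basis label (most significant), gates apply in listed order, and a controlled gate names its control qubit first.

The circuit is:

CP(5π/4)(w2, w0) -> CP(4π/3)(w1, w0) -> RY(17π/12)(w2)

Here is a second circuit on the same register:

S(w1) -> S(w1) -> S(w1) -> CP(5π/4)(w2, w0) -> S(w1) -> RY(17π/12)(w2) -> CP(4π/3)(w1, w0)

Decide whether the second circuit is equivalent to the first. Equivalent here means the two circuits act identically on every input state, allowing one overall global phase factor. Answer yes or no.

Yes, they are equivalent — the unitaries differ by at most a global phase.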